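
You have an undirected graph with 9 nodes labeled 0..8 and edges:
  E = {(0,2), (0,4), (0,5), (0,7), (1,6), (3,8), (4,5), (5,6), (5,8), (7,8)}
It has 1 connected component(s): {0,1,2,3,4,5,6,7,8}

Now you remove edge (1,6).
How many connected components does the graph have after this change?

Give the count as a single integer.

Answer: 2

Derivation:
Initial component count: 1
Remove (1,6): it was a bridge. Count increases: 1 -> 2.
  After removal, components: {0,2,3,4,5,6,7,8} {1}
New component count: 2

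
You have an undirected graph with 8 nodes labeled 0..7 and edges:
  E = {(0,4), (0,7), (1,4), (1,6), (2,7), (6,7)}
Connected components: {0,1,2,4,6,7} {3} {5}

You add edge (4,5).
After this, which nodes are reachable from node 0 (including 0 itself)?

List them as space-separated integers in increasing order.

Before: nodes reachable from 0: {0,1,2,4,6,7}
Adding (4,5): merges 0's component with another. Reachability grows.
After: nodes reachable from 0: {0,1,2,4,5,6,7}

Answer: 0 1 2 4 5 6 7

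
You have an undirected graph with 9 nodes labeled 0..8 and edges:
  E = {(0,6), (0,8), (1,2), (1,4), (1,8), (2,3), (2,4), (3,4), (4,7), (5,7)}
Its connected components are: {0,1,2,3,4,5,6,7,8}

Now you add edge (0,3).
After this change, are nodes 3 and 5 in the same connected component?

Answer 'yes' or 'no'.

Initial components: {0,1,2,3,4,5,6,7,8}
Adding edge (0,3): both already in same component {0,1,2,3,4,5,6,7,8}. No change.
New components: {0,1,2,3,4,5,6,7,8}
Are 3 and 5 in the same component? yes

Answer: yes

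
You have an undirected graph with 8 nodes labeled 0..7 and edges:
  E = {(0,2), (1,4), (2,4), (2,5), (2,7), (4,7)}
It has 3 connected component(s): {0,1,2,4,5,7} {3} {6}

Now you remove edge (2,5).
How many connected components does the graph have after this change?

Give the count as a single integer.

Answer: 4

Derivation:
Initial component count: 3
Remove (2,5): it was a bridge. Count increases: 3 -> 4.
  After removal, components: {0,1,2,4,7} {3} {5} {6}
New component count: 4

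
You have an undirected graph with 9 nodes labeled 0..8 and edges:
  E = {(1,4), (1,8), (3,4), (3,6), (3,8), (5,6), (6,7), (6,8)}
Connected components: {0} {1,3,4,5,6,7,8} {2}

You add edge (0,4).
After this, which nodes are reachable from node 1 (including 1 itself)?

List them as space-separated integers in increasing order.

Answer: 0 1 3 4 5 6 7 8

Derivation:
Before: nodes reachable from 1: {1,3,4,5,6,7,8}
Adding (0,4): merges 1's component with another. Reachability grows.
After: nodes reachable from 1: {0,1,3,4,5,6,7,8}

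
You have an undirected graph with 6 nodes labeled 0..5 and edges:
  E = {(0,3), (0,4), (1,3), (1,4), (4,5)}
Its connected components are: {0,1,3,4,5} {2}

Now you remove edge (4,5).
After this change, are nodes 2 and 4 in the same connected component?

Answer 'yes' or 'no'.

Initial components: {0,1,3,4,5} {2}
Removing edge (4,5): it was a bridge — component count 2 -> 3.
New components: {0,1,3,4} {2} {5}
Are 2 and 4 in the same component? no

Answer: no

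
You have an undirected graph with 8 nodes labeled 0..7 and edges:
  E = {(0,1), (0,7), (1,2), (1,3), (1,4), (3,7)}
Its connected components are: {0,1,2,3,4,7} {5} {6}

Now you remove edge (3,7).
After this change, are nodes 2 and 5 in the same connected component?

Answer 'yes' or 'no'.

Answer: no

Derivation:
Initial components: {0,1,2,3,4,7} {5} {6}
Removing edge (3,7): not a bridge — component count unchanged at 3.
New components: {0,1,2,3,4,7} {5} {6}
Are 2 and 5 in the same component? no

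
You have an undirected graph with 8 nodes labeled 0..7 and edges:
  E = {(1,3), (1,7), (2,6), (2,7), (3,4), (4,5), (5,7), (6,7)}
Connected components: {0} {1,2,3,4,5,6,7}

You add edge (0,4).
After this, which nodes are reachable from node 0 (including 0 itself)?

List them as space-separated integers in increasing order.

Answer: 0 1 2 3 4 5 6 7

Derivation:
Before: nodes reachable from 0: {0}
Adding (0,4): merges 0's component with another. Reachability grows.
After: nodes reachable from 0: {0,1,2,3,4,5,6,7}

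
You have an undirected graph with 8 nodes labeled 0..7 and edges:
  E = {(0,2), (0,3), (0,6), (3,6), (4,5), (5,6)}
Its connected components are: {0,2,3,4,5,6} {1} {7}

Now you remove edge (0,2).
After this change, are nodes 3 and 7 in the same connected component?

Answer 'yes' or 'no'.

Initial components: {0,2,3,4,5,6} {1} {7}
Removing edge (0,2): it was a bridge — component count 3 -> 4.
New components: {0,3,4,5,6} {1} {2} {7}
Are 3 and 7 in the same component? no

Answer: no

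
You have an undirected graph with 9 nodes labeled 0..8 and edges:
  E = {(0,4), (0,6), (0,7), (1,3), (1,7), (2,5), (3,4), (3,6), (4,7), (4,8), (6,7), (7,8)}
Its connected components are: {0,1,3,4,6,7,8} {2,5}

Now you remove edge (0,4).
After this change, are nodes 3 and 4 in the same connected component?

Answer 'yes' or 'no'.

Initial components: {0,1,3,4,6,7,8} {2,5}
Removing edge (0,4): not a bridge — component count unchanged at 2.
New components: {0,1,3,4,6,7,8} {2,5}
Are 3 and 4 in the same component? yes

Answer: yes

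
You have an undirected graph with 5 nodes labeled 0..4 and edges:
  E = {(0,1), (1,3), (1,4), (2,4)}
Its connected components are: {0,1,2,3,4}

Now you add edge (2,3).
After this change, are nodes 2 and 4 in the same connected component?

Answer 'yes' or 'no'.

Initial components: {0,1,2,3,4}
Adding edge (2,3): both already in same component {0,1,2,3,4}. No change.
New components: {0,1,2,3,4}
Are 2 and 4 in the same component? yes

Answer: yes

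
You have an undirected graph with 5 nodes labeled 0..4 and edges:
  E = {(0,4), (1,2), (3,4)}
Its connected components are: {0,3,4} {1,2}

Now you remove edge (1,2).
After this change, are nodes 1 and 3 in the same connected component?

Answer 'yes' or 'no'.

Answer: no

Derivation:
Initial components: {0,3,4} {1,2}
Removing edge (1,2): it was a bridge — component count 2 -> 3.
New components: {0,3,4} {1} {2}
Are 1 and 3 in the same component? no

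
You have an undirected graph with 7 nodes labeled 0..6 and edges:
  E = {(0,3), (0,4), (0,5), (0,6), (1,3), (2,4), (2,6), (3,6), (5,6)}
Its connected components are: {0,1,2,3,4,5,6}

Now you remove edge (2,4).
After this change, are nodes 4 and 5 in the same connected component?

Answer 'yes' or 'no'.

Initial components: {0,1,2,3,4,5,6}
Removing edge (2,4): not a bridge — component count unchanged at 1.
New components: {0,1,2,3,4,5,6}
Are 4 and 5 in the same component? yes

Answer: yes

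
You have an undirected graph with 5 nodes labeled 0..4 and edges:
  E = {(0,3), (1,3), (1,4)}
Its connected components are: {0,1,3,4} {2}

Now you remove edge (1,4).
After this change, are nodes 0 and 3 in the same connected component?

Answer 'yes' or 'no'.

Initial components: {0,1,3,4} {2}
Removing edge (1,4): it was a bridge — component count 2 -> 3.
New components: {0,1,3} {2} {4}
Are 0 and 3 in the same component? yes

Answer: yes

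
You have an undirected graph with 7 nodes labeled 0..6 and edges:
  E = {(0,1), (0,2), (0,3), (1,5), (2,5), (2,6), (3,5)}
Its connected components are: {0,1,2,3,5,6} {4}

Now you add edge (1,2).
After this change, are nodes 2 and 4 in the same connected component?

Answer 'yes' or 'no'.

Answer: no

Derivation:
Initial components: {0,1,2,3,5,6} {4}
Adding edge (1,2): both already in same component {0,1,2,3,5,6}. No change.
New components: {0,1,2,3,5,6} {4}
Are 2 and 4 in the same component? no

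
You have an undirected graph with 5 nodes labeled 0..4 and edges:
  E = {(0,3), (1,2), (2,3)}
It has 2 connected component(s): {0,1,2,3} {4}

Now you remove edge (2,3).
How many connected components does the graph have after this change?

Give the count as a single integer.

Initial component count: 2
Remove (2,3): it was a bridge. Count increases: 2 -> 3.
  After removal, components: {0,3} {1,2} {4}
New component count: 3

Answer: 3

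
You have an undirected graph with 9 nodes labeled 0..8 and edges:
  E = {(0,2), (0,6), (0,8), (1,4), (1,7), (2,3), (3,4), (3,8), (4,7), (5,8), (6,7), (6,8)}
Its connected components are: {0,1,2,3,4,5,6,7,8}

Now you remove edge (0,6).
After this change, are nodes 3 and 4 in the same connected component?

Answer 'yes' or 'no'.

Answer: yes

Derivation:
Initial components: {0,1,2,3,4,5,6,7,8}
Removing edge (0,6): not a bridge — component count unchanged at 1.
New components: {0,1,2,3,4,5,6,7,8}
Are 3 and 4 in the same component? yes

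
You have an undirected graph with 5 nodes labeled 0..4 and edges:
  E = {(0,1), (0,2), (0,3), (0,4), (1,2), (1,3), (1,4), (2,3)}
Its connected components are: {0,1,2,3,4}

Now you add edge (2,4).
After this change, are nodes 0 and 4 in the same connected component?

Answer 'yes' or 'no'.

Initial components: {0,1,2,3,4}
Adding edge (2,4): both already in same component {0,1,2,3,4}. No change.
New components: {0,1,2,3,4}
Are 0 and 4 in the same component? yes

Answer: yes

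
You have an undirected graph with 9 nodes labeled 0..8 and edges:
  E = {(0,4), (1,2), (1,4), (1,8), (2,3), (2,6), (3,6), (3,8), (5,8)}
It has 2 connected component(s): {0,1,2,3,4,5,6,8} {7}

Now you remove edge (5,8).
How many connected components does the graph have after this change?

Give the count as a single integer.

Initial component count: 2
Remove (5,8): it was a bridge. Count increases: 2 -> 3.
  After removal, components: {0,1,2,3,4,6,8} {5} {7}
New component count: 3

Answer: 3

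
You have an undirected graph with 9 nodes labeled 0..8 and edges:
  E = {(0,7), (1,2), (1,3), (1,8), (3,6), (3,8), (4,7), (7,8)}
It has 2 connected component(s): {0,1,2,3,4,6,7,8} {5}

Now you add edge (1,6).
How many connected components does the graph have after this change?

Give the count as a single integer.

Answer: 2

Derivation:
Initial component count: 2
Add (1,6): endpoints already in same component. Count unchanged: 2.
New component count: 2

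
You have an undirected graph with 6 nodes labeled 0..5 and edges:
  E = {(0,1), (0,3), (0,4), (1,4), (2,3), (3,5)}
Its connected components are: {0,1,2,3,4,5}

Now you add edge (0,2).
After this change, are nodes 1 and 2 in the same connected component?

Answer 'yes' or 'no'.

Initial components: {0,1,2,3,4,5}
Adding edge (0,2): both already in same component {0,1,2,3,4,5}. No change.
New components: {0,1,2,3,4,5}
Are 1 and 2 in the same component? yes

Answer: yes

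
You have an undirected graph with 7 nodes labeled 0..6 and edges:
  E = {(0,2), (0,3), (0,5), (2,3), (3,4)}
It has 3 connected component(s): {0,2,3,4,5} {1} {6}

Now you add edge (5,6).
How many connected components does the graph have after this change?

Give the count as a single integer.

Answer: 2

Derivation:
Initial component count: 3
Add (5,6): merges two components. Count decreases: 3 -> 2.
New component count: 2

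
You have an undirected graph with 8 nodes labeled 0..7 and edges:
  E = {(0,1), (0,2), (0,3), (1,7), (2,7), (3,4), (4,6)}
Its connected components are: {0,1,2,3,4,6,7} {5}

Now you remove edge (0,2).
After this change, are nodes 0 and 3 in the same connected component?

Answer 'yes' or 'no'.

Answer: yes

Derivation:
Initial components: {0,1,2,3,4,6,7} {5}
Removing edge (0,2): not a bridge — component count unchanged at 2.
New components: {0,1,2,3,4,6,7} {5}
Are 0 and 3 in the same component? yes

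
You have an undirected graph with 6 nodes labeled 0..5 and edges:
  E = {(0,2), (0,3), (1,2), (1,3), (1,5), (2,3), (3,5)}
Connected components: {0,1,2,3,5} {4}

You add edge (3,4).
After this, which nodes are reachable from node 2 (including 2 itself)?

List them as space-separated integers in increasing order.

Before: nodes reachable from 2: {0,1,2,3,5}
Adding (3,4): merges 2's component with another. Reachability grows.
After: nodes reachable from 2: {0,1,2,3,4,5}

Answer: 0 1 2 3 4 5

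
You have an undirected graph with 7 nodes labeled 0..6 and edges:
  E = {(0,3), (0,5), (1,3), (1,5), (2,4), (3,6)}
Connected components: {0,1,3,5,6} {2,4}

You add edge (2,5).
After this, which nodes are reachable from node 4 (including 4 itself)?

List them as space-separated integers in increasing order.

Answer: 0 1 2 3 4 5 6

Derivation:
Before: nodes reachable from 4: {2,4}
Adding (2,5): merges 4's component with another. Reachability grows.
After: nodes reachable from 4: {0,1,2,3,4,5,6}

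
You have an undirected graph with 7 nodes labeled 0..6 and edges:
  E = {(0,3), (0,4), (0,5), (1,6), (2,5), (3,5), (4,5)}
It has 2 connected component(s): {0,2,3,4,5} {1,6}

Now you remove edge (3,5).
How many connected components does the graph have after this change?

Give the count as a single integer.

Initial component count: 2
Remove (3,5): not a bridge. Count unchanged: 2.
  After removal, components: {0,2,3,4,5} {1,6}
New component count: 2

Answer: 2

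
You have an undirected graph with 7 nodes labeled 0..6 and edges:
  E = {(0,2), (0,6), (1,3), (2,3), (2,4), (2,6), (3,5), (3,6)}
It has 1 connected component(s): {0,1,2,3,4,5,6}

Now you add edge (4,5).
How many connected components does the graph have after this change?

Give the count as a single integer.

Initial component count: 1
Add (4,5): endpoints already in same component. Count unchanged: 1.
New component count: 1

Answer: 1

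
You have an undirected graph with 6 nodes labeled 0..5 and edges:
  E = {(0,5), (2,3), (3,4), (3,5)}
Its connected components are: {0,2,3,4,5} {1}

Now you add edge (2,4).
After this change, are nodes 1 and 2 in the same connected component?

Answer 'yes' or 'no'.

Answer: no

Derivation:
Initial components: {0,2,3,4,5} {1}
Adding edge (2,4): both already in same component {0,2,3,4,5}. No change.
New components: {0,2,3,4,5} {1}
Are 1 and 2 in the same component? no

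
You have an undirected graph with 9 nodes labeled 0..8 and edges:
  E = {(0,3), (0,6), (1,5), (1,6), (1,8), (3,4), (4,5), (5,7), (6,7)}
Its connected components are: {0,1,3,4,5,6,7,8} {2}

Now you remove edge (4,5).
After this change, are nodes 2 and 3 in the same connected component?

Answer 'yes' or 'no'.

Initial components: {0,1,3,4,5,6,7,8} {2}
Removing edge (4,5): not a bridge — component count unchanged at 2.
New components: {0,1,3,4,5,6,7,8} {2}
Are 2 and 3 in the same component? no

Answer: no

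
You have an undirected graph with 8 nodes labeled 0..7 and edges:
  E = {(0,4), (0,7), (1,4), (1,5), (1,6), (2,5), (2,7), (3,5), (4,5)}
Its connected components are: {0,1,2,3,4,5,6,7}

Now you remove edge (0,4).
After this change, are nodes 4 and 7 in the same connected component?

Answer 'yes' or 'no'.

Initial components: {0,1,2,3,4,5,6,7}
Removing edge (0,4): not a bridge — component count unchanged at 1.
New components: {0,1,2,3,4,5,6,7}
Are 4 and 7 in the same component? yes

Answer: yes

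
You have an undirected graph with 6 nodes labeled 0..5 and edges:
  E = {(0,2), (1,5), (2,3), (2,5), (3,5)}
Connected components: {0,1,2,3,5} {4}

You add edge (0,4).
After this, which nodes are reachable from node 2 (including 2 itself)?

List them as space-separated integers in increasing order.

Answer: 0 1 2 3 4 5

Derivation:
Before: nodes reachable from 2: {0,1,2,3,5}
Adding (0,4): merges 2's component with another. Reachability grows.
After: nodes reachable from 2: {0,1,2,3,4,5}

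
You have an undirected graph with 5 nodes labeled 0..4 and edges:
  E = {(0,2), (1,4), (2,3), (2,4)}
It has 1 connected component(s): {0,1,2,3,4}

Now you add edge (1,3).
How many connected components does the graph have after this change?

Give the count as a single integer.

Initial component count: 1
Add (1,3): endpoints already in same component. Count unchanged: 1.
New component count: 1

Answer: 1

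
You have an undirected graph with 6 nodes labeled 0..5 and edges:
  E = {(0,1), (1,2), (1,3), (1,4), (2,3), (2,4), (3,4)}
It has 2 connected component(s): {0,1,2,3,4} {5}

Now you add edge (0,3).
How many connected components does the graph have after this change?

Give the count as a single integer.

Answer: 2

Derivation:
Initial component count: 2
Add (0,3): endpoints already in same component. Count unchanged: 2.
New component count: 2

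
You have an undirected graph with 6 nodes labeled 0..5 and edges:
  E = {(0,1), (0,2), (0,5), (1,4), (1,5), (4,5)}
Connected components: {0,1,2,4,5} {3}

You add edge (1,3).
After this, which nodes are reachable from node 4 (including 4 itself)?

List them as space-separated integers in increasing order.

Answer: 0 1 2 3 4 5

Derivation:
Before: nodes reachable from 4: {0,1,2,4,5}
Adding (1,3): merges 4's component with another. Reachability grows.
After: nodes reachable from 4: {0,1,2,3,4,5}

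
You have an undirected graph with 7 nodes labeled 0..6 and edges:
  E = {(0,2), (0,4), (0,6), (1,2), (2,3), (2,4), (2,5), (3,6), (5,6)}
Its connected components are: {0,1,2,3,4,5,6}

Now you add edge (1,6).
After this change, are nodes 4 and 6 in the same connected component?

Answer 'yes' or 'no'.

Initial components: {0,1,2,3,4,5,6}
Adding edge (1,6): both already in same component {0,1,2,3,4,5,6}. No change.
New components: {0,1,2,3,4,5,6}
Are 4 and 6 in the same component? yes

Answer: yes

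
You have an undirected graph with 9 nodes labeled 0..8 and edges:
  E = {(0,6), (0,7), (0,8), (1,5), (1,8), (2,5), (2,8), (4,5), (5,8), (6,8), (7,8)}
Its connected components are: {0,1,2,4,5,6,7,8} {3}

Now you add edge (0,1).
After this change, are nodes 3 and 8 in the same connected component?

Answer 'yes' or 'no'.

Initial components: {0,1,2,4,5,6,7,8} {3}
Adding edge (0,1): both already in same component {0,1,2,4,5,6,7,8}. No change.
New components: {0,1,2,4,5,6,7,8} {3}
Are 3 and 8 in the same component? no

Answer: no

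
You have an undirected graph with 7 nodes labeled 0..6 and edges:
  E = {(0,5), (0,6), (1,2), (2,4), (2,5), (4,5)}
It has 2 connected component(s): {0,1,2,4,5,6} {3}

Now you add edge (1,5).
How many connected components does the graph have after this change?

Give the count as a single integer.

Answer: 2

Derivation:
Initial component count: 2
Add (1,5): endpoints already in same component. Count unchanged: 2.
New component count: 2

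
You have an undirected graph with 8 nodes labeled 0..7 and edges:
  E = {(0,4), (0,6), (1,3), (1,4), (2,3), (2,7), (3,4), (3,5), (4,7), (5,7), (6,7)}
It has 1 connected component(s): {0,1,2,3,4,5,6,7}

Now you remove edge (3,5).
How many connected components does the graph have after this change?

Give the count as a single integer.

Initial component count: 1
Remove (3,5): not a bridge. Count unchanged: 1.
  After removal, components: {0,1,2,3,4,5,6,7}
New component count: 1

Answer: 1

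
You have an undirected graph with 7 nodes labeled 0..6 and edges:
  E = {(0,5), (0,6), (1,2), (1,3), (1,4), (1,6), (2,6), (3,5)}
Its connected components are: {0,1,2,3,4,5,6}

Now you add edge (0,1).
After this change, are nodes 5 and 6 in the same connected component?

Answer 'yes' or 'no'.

Answer: yes

Derivation:
Initial components: {0,1,2,3,4,5,6}
Adding edge (0,1): both already in same component {0,1,2,3,4,5,6}. No change.
New components: {0,1,2,3,4,5,6}
Are 5 and 6 in the same component? yes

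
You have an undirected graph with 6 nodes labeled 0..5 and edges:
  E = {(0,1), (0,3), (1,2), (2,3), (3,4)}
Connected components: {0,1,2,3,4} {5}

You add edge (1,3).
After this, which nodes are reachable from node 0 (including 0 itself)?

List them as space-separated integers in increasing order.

Answer: 0 1 2 3 4

Derivation:
Before: nodes reachable from 0: {0,1,2,3,4}
Adding (1,3): both endpoints already in same component. Reachability from 0 unchanged.
After: nodes reachable from 0: {0,1,2,3,4}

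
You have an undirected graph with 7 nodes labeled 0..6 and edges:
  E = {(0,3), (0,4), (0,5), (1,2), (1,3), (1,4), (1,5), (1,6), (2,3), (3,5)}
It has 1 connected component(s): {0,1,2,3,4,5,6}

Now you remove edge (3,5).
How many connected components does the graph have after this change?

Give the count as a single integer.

Answer: 1

Derivation:
Initial component count: 1
Remove (3,5): not a bridge. Count unchanged: 1.
  After removal, components: {0,1,2,3,4,5,6}
New component count: 1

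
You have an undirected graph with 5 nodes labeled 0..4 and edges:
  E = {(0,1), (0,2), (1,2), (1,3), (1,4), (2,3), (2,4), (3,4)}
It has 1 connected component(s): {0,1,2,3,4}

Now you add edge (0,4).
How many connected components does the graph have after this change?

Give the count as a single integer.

Answer: 1

Derivation:
Initial component count: 1
Add (0,4): endpoints already in same component. Count unchanged: 1.
New component count: 1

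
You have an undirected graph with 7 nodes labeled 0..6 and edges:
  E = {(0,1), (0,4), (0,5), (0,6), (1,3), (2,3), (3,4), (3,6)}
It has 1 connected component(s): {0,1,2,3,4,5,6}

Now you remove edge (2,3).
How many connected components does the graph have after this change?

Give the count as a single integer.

Answer: 2

Derivation:
Initial component count: 1
Remove (2,3): it was a bridge. Count increases: 1 -> 2.
  After removal, components: {0,1,3,4,5,6} {2}
New component count: 2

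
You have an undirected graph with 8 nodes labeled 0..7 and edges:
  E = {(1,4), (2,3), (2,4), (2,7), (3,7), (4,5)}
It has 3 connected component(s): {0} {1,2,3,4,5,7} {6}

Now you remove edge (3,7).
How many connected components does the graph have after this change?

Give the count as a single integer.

Answer: 3

Derivation:
Initial component count: 3
Remove (3,7): not a bridge. Count unchanged: 3.
  After removal, components: {0} {1,2,3,4,5,7} {6}
New component count: 3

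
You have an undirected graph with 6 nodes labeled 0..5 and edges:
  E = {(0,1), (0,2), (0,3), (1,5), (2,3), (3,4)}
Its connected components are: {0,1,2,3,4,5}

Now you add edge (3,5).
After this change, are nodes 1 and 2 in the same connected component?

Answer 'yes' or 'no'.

Answer: yes

Derivation:
Initial components: {0,1,2,3,4,5}
Adding edge (3,5): both already in same component {0,1,2,3,4,5}. No change.
New components: {0,1,2,3,4,5}
Are 1 and 2 in the same component? yes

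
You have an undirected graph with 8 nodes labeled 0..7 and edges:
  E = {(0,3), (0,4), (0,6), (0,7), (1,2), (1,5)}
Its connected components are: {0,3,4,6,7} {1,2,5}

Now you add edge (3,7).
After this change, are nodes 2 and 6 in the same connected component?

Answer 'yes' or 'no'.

Answer: no

Derivation:
Initial components: {0,3,4,6,7} {1,2,5}
Adding edge (3,7): both already in same component {0,3,4,6,7}. No change.
New components: {0,3,4,6,7} {1,2,5}
Are 2 and 6 in the same component? no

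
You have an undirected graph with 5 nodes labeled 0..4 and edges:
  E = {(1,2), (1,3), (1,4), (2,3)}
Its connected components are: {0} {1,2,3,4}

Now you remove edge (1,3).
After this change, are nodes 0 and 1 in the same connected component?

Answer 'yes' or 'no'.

Initial components: {0} {1,2,3,4}
Removing edge (1,3): not a bridge — component count unchanged at 2.
New components: {0} {1,2,3,4}
Are 0 and 1 in the same component? no

Answer: no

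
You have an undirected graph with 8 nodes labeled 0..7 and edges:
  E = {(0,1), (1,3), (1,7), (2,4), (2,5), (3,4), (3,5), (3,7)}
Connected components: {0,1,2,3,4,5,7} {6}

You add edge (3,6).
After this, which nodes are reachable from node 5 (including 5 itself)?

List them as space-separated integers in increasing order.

Before: nodes reachable from 5: {0,1,2,3,4,5,7}
Adding (3,6): merges 5's component with another. Reachability grows.
After: nodes reachable from 5: {0,1,2,3,4,5,6,7}

Answer: 0 1 2 3 4 5 6 7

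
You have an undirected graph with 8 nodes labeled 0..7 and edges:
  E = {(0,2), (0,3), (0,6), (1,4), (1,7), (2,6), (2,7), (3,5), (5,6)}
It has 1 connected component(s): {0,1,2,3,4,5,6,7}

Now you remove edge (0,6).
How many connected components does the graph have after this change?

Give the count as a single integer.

Initial component count: 1
Remove (0,6): not a bridge. Count unchanged: 1.
  After removal, components: {0,1,2,3,4,5,6,7}
New component count: 1

Answer: 1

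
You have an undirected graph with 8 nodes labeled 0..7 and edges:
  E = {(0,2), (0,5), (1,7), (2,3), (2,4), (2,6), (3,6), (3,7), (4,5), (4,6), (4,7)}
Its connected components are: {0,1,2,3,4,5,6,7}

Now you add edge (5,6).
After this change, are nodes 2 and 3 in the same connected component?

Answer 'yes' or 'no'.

Answer: yes

Derivation:
Initial components: {0,1,2,3,4,5,6,7}
Adding edge (5,6): both already in same component {0,1,2,3,4,5,6,7}. No change.
New components: {0,1,2,3,4,5,6,7}
Are 2 and 3 in the same component? yes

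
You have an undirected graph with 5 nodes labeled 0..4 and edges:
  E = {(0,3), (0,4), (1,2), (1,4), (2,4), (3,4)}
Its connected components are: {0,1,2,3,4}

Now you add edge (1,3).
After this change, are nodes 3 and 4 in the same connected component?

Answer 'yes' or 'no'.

Initial components: {0,1,2,3,4}
Adding edge (1,3): both already in same component {0,1,2,3,4}. No change.
New components: {0,1,2,3,4}
Are 3 and 4 in the same component? yes

Answer: yes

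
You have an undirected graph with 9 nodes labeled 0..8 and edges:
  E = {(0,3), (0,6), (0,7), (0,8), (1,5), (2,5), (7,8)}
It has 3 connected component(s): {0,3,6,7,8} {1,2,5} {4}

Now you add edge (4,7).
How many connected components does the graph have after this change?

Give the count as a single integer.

Initial component count: 3
Add (4,7): merges two components. Count decreases: 3 -> 2.
New component count: 2

Answer: 2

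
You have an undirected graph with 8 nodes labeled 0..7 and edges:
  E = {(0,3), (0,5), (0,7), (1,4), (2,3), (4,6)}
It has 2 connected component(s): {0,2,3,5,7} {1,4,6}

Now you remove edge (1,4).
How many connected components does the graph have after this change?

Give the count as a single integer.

Initial component count: 2
Remove (1,4): it was a bridge. Count increases: 2 -> 3.
  After removal, components: {0,2,3,5,7} {1} {4,6}
New component count: 3

Answer: 3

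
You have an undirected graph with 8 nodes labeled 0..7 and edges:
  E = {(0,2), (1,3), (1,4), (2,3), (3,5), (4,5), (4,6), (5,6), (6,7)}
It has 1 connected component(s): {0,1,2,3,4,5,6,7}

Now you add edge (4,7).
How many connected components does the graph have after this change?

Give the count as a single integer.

Answer: 1

Derivation:
Initial component count: 1
Add (4,7): endpoints already in same component. Count unchanged: 1.
New component count: 1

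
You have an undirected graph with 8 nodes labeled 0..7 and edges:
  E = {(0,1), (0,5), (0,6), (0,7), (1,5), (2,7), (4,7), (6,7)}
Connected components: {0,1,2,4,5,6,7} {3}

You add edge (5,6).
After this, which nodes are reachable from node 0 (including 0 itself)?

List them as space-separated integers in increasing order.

Before: nodes reachable from 0: {0,1,2,4,5,6,7}
Adding (5,6): both endpoints already in same component. Reachability from 0 unchanged.
After: nodes reachable from 0: {0,1,2,4,5,6,7}

Answer: 0 1 2 4 5 6 7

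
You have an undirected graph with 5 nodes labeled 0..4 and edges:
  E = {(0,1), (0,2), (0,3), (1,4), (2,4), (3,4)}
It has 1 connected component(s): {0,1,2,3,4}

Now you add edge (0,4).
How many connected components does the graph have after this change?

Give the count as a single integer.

Initial component count: 1
Add (0,4): endpoints already in same component. Count unchanged: 1.
New component count: 1

Answer: 1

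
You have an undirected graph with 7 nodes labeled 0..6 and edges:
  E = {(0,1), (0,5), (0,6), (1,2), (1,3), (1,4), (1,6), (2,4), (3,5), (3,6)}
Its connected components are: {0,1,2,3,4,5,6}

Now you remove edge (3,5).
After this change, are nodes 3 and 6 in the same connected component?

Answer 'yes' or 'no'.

Initial components: {0,1,2,3,4,5,6}
Removing edge (3,5): not a bridge — component count unchanged at 1.
New components: {0,1,2,3,4,5,6}
Are 3 and 6 in the same component? yes

Answer: yes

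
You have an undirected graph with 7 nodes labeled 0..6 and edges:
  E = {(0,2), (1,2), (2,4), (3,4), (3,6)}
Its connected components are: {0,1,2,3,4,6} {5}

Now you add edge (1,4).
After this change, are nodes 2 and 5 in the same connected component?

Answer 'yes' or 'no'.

Initial components: {0,1,2,3,4,6} {5}
Adding edge (1,4): both already in same component {0,1,2,3,4,6}. No change.
New components: {0,1,2,3,4,6} {5}
Are 2 and 5 in the same component? no

Answer: no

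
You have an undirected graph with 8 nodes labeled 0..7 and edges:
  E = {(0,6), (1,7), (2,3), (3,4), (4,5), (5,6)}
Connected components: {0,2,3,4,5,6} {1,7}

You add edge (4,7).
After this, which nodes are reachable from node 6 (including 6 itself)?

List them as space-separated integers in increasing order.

Before: nodes reachable from 6: {0,2,3,4,5,6}
Adding (4,7): merges 6's component with another. Reachability grows.
After: nodes reachable from 6: {0,1,2,3,4,5,6,7}

Answer: 0 1 2 3 4 5 6 7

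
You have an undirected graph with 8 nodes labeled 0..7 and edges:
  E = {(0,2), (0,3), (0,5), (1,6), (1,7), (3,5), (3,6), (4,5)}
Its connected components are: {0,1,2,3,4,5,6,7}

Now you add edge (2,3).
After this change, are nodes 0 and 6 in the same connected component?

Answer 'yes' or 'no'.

Initial components: {0,1,2,3,4,5,6,7}
Adding edge (2,3): both already in same component {0,1,2,3,4,5,6,7}. No change.
New components: {0,1,2,3,4,5,6,7}
Are 0 and 6 in the same component? yes

Answer: yes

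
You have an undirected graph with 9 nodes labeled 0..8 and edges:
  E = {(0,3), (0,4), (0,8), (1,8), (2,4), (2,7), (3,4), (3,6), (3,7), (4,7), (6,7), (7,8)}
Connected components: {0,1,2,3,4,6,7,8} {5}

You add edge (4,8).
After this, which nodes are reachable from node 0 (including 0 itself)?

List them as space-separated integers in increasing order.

Answer: 0 1 2 3 4 6 7 8

Derivation:
Before: nodes reachable from 0: {0,1,2,3,4,6,7,8}
Adding (4,8): both endpoints already in same component. Reachability from 0 unchanged.
After: nodes reachable from 0: {0,1,2,3,4,6,7,8}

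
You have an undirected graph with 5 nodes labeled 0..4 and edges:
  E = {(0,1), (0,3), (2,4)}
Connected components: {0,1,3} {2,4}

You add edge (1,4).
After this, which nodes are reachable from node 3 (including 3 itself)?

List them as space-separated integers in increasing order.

Before: nodes reachable from 3: {0,1,3}
Adding (1,4): merges 3's component with another. Reachability grows.
After: nodes reachable from 3: {0,1,2,3,4}

Answer: 0 1 2 3 4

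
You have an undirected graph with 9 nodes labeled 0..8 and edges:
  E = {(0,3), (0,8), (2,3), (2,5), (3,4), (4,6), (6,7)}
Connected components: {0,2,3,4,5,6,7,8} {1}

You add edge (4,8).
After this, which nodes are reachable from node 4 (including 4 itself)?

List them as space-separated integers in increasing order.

Before: nodes reachable from 4: {0,2,3,4,5,6,7,8}
Adding (4,8): both endpoints already in same component. Reachability from 4 unchanged.
After: nodes reachable from 4: {0,2,3,4,5,6,7,8}

Answer: 0 2 3 4 5 6 7 8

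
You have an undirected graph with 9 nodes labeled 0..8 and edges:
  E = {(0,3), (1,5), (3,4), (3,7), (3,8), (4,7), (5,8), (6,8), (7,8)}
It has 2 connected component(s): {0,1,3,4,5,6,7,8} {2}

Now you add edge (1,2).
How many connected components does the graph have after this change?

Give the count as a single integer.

Answer: 1

Derivation:
Initial component count: 2
Add (1,2): merges two components. Count decreases: 2 -> 1.
New component count: 1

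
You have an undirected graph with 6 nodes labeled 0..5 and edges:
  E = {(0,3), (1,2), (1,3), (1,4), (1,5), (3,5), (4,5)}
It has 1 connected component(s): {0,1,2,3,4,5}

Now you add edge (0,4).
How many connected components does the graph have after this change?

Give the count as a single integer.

Answer: 1

Derivation:
Initial component count: 1
Add (0,4): endpoints already in same component. Count unchanged: 1.
New component count: 1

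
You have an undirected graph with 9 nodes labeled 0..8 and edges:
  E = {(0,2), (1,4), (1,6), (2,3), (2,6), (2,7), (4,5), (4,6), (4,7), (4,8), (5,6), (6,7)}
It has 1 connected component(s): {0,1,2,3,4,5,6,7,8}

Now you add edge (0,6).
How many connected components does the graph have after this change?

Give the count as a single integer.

Answer: 1

Derivation:
Initial component count: 1
Add (0,6): endpoints already in same component. Count unchanged: 1.
New component count: 1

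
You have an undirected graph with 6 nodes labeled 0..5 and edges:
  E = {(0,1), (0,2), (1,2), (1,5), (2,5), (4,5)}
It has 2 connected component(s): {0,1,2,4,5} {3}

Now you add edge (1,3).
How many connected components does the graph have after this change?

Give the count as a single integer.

Initial component count: 2
Add (1,3): merges two components. Count decreases: 2 -> 1.
New component count: 1

Answer: 1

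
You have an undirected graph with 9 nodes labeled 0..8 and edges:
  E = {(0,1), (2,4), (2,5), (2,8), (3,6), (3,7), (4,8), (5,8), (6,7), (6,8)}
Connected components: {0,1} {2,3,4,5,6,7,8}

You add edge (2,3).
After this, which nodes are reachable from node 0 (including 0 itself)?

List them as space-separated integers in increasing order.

Answer: 0 1

Derivation:
Before: nodes reachable from 0: {0,1}
Adding (2,3): both endpoints already in same component. Reachability from 0 unchanged.
After: nodes reachable from 0: {0,1}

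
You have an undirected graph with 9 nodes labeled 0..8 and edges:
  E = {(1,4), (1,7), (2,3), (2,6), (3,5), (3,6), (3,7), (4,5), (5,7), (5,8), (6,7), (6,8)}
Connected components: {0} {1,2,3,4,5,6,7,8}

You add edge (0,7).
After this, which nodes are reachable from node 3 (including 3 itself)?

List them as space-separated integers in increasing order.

Answer: 0 1 2 3 4 5 6 7 8

Derivation:
Before: nodes reachable from 3: {1,2,3,4,5,6,7,8}
Adding (0,7): merges 3's component with another. Reachability grows.
After: nodes reachable from 3: {0,1,2,3,4,5,6,7,8}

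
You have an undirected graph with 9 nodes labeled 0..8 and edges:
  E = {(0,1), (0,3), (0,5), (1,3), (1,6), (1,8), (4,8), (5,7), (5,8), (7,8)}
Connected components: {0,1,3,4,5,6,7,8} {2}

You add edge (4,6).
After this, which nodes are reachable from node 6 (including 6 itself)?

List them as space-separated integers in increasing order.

Answer: 0 1 3 4 5 6 7 8

Derivation:
Before: nodes reachable from 6: {0,1,3,4,5,6,7,8}
Adding (4,6): both endpoints already in same component. Reachability from 6 unchanged.
After: nodes reachable from 6: {0,1,3,4,5,6,7,8}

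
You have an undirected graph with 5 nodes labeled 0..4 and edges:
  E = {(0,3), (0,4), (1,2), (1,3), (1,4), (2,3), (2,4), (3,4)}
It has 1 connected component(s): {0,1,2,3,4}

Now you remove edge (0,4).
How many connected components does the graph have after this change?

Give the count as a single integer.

Initial component count: 1
Remove (0,4): not a bridge. Count unchanged: 1.
  After removal, components: {0,1,2,3,4}
New component count: 1

Answer: 1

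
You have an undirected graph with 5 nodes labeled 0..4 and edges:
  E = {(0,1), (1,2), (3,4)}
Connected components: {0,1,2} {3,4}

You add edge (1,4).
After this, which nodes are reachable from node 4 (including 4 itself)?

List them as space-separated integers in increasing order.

Before: nodes reachable from 4: {3,4}
Adding (1,4): merges 4's component with another. Reachability grows.
After: nodes reachable from 4: {0,1,2,3,4}

Answer: 0 1 2 3 4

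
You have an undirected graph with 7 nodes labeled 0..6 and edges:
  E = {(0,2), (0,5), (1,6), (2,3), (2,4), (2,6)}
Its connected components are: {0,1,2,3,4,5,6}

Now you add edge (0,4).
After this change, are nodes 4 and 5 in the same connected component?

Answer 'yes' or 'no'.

Initial components: {0,1,2,3,4,5,6}
Adding edge (0,4): both already in same component {0,1,2,3,4,5,6}. No change.
New components: {0,1,2,3,4,5,6}
Are 4 and 5 in the same component? yes

Answer: yes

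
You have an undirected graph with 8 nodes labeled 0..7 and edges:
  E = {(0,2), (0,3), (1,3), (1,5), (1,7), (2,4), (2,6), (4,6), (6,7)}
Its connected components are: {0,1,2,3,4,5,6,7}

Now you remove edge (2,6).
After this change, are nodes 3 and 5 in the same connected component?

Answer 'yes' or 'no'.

Initial components: {0,1,2,3,4,5,6,7}
Removing edge (2,6): not a bridge — component count unchanged at 1.
New components: {0,1,2,3,4,5,6,7}
Are 3 and 5 in the same component? yes

Answer: yes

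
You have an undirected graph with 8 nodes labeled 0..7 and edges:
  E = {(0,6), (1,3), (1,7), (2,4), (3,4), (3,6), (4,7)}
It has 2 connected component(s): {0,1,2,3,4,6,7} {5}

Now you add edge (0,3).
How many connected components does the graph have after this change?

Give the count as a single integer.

Answer: 2

Derivation:
Initial component count: 2
Add (0,3): endpoints already in same component. Count unchanged: 2.
New component count: 2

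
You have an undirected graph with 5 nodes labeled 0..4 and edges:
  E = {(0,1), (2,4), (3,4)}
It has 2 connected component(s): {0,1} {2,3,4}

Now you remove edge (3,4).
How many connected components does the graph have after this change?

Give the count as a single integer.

Initial component count: 2
Remove (3,4): it was a bridge. Count increases: 2 -> 3.
  After removal, components: {0,1} {2,4} {3}
New component count: 3

Answer: 3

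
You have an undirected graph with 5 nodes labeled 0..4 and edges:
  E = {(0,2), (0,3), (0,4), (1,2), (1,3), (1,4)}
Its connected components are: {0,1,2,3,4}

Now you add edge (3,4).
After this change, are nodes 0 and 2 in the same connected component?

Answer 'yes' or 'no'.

Initial components: {0,1,2,3,4}
Adding edge (3,4): both already in same component {0,1,2,3,4}. No change.
New components: {0,1,2,3,4}
Are 0 and 2 in the same component? yes

Answer: yes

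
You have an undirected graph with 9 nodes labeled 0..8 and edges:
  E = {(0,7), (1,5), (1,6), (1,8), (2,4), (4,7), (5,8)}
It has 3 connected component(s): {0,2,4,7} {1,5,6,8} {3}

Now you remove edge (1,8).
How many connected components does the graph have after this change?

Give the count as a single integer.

Initial component count: 3
Remove (1,8): not a bridge. Count unchanged: 3.
  After removal, components: {0,2,4,7} {1,5,6,8} {3}
New component count: 3

Answer: 3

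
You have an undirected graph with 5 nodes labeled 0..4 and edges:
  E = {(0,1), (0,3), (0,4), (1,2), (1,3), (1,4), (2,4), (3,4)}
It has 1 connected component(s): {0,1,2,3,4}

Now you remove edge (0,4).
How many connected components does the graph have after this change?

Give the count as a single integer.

Initial component count: 1
Remove (0,4): not a bridge. Count unchanged: 1.
  After removal, components: {0,1,2,3,4}
New component count: 1

Answer: 1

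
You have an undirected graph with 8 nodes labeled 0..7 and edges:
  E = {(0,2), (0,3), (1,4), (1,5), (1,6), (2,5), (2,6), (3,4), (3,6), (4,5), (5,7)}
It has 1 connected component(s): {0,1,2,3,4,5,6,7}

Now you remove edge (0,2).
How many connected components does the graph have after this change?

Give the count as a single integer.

Answer: 1

Derivation:
Initial component count: 1
Remove (0,2): not a bridge. Count unchanged: 1.
  After removal, components: {0,1,2,3,4,5,6,7}
New component count: 1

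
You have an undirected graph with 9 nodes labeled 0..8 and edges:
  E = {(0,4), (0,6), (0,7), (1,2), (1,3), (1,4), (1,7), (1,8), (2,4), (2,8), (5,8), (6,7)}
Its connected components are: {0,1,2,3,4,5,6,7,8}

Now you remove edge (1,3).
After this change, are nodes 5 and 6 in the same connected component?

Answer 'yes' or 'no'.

Initial components: {0,1,2,3,4,5,6,7,8}
Removing edge (1,3): it was a bridge — component count 1 -> 2.
New components: {0,1,2,4,5,6,7,8} {3}
Are 5 and 6 in the same component? yes

Answer: yes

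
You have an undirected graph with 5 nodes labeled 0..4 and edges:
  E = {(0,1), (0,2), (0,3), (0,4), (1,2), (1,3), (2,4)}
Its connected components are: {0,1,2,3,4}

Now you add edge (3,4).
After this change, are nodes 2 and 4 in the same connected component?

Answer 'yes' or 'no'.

Initial components: {0,1,2,3,4}
Adding edge (3,4): both already in same component {0,1,2,3,4}. No change.
New components: {0,1,2,3,4}
Are 2 and 4 in the same component? yes

Answer: yes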